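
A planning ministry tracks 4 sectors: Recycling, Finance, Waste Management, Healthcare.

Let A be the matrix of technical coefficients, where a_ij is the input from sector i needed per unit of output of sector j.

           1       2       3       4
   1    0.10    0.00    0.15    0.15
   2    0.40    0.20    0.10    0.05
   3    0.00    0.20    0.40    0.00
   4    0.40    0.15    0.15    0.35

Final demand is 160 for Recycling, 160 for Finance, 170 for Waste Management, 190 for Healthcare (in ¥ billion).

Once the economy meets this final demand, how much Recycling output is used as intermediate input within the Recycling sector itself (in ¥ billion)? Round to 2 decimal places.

z_11 = 37.54

I − A =
  [   0.90     0.00    -0.15    -0.15]
  [  -0.40     0.80    -0.10    -0.05]
  [   0.00    -0.20     0.60     0.00]
  [  -0.40    -0.15    -0.15     0.65]
Compute the cofactors C_ij = (−1)^(i+j)·(3×3 minor ij) of I−A; the adjugate is their transpose:
adj(I−A) = Cᵀ =
  [ 0.293000   0.037500   0.097125   0.070500]
  [ 0.168000   0.315000   0.110250   0.063000]
  [ 0.056000   0.105000   0.404250   0.021000]
  [ 0.232000   0.120000   0.178500   0.402000]
det(I−A) = Σ_j (I−A)_1j·C_1j = (0.90)(0.293000) + (0.00)(0.168000) + (-0.15)(0.056000) + (-0.15)(0.232000) = 0.2205
(I − A)⁻¹ = adj(I−A) / det(I−A) ≈
  [   1.3288     0.1701     0.4405     0.3197]
  [   0.7619     1.4286     0.5000     0.2857]
  [   0.2540     0.4762     1.8333     0.0952]
  [   1.0522     0.5442     0.8095     1.8231]
First solve x = (I − A)⁻¹ d = adj(I−A)·d / det(I−A); in particular x_1 = (0.293000·160 + 0.037500·160 + 0.097125·170 + 0.070500·190) / 0.2205 = 82.78625 / 0.2205 ≈ 375.4478.
Intermediate flow from 1 to 1: z_11 = a_11 · x_1 = 0.10 × 82.78625 / 0.2205 = 8.278625 / 0.2205 ≈ 37.54.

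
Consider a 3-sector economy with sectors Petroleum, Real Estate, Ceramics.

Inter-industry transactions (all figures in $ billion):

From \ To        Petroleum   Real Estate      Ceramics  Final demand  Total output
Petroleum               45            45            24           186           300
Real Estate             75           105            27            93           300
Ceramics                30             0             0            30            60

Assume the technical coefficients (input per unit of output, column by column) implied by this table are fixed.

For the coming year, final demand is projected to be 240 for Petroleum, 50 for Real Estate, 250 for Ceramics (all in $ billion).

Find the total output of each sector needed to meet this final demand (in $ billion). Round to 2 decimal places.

x_1 = 508.81, x_2 = 480.92, x_3 = 300.88

Technical coefficients a_ij = z_ij / X_j:
  a_11 = 45/300 = 0.15, a_21 = 75/300 = 0.25, a_31 = 30/300 = 0.10
  a_12 = 45/300 = 0.15, a_22 = 105/300 = 0.35, a_32 = 0/300 = 0.00
  a_13 = 24/60 = 0.40, a_23 = 27/60 = 0.45, a_33 = 0/60 = 0.00
I − A =
  [   0.85    -0.15    -0.40]
  [  -0.25     0.65    -0.45]
  [  -0.10     0.00     1.00]
Cofactors of I−A, C_ij = (−1)^(i+j)·(minor ij) (rows/columns in the sector order above):
  C_11 = (0.65)(1.00) − (-0.45)(0.00) = 0.6500
  C_12 = −[(-0.25)(1.00) − (-0.45)(-0.10)] = 0.2950
  C_13 = (-0.25)(0.00) − (0.65)(-0.10) = 0.0650
  C_21 = −[(-0.15)(1.00) − (-0.40)(0.00)] = 0.1500
  C_22 = (0.85)(1.00) − (-0.40)(-0.10) = 0.8100
  C_23 = −[(0.85)(0.00) − (-0.15)(-0.10)] = 0.0150
  C_31 = (-0.15)(-0.45) − (-0.40)(0.65) = 0.3275
  C_32 = −[(0.85)(-0.45) − (-0.40)(-0.25)] = 0.4825
  C_33 = (0.85)(0.65) − (-0.15)(-0.25) = 0.5150
det(I−A) = Σ_j (I−A)_1j·C_1j = (0.85)(0.6500) + (-0.15)(0.2950) + (-0.40)(0.0650) = 0.48225
adj(I−A) = Cᵀ =
  [ 0.6500   0.1500   0.3275]
  [ 0.2950   0.8100   0.4825]
  [ 0.0650   0.0150   0.5150]
(I − A)⁻¹ = adj(I−A) / det(I−A) ≈
  [   1.3478     0.3110     0.6791]
  [   0.6117     1.6796     1.0005]
  [   0.1348     0.0311     1.0679]
x = (I − A)⁻¹ d = adj(I−A)·d / det(I−A), with det(I−A) = 0.48225:
  x_1 = (0.6500·240 + 0.1500·50 + 0.3275·250) / 0.48225 = 245.375 / 0.48225 ≈ 508.81
  x_2 = (0.2950·240 + 0.8100·50 + 0.4825·250) / 0.48225 = 231.925 / 0.48225 ≈ 480.92
  x_3 = (0.0650·240 + 0.0150·50 + 0.5150·250) / 0.48225 = 145.10 / 0.48225 ≈ 300.88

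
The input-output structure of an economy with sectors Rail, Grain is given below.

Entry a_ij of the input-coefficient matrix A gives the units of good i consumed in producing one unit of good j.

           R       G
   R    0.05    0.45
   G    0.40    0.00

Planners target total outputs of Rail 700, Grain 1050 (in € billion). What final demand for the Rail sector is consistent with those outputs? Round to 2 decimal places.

I − A =
  [   0.95    -0.45]
  [  -0.40     1.00]
d = (I − A) x:
  d_R = (+0.95)·700 + (-0.45)·1050 = 192.50
  d_G = (-0.40)·700 + (+1.00)·1050 = 770.00

d_R = 192.50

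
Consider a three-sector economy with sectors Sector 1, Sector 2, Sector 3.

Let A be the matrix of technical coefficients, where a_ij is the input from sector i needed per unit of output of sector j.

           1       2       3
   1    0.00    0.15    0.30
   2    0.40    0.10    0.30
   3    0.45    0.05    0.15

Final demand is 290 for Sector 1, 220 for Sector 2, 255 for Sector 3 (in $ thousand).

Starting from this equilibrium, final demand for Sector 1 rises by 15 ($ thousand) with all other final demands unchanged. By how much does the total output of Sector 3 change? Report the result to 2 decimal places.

I − A =
  [   1.00    -0.15    -0.30]
  [  -0.40     0.90    -0.30]
  [  -0.45    -0.05     0.85]
Cofactors of I−A, C_ij = (−1)^(i+j)·(minor ij) (rows/columns in the sector order above):
  C_11 = (0.90)(0.85) − (-0.30)(-0.05) = 0.7500
  C_12 = −[(-0.40)(0.85) − (-0.30)(-0.45)] = 0.4750
  C_13 = (-0.40)(-0.05) − (0.90)(-0.45) = 0.4250
  C_21 = −[(-0.15)(0.85) − (-0.30)(-0.05)] = 0.1425
  C_22 = (1.00)(0.85) − (-0.30)(-0.45) = 0.7150
  C_23 = −[(1.00)(-0.05) − (-0.15)(-0.45)] = 0.1175
  C_31 = (-0.15)(-0.30) − (-0.30)(0.90) = 0.3150
  C_32 = −[(1.00)(-0.30) − (-0.30)(-0.40)] = 0.4200
  C_33 = (1.00)(0.90) − (-0.15)(-0.40) = 0.8400
det(I−A) = Σ_j (I−A)_1j·C_1j = (1.00)(0.7500) + (-0.15)(0.4750) + (-0.30)(0.4250) = 0.55125
adj(I−A) = Cᵀ =
  [ 0.7500   0.1425   0.3150]
  [ 0.4750   0.7150   0.4200]
  [ 0.4250   0.1175   0.8400]
(I − A)⁻¹ = adj(I−A) / det(I−A) ≈
  [   1.3605     0.2585     0.5714]
  [   0.8617     1.2971     0.7619]
  [   0.7710     0.2132     1.5238]
Δx = (I − A)⁻¹ Δd with Δd having +15 in the Sector 1 component and 0 elsewhere.
So Δx_3 = L_31 · (+15), where L_31 = adj(I−A)_31 / det(I−A) = 0.4250 / 0.55125.
Δx_3 = 0.4250 × (+15) / 0.55125 = 6.375 / 0.55125 ≈ 11.56.

Δx_3 = 11.56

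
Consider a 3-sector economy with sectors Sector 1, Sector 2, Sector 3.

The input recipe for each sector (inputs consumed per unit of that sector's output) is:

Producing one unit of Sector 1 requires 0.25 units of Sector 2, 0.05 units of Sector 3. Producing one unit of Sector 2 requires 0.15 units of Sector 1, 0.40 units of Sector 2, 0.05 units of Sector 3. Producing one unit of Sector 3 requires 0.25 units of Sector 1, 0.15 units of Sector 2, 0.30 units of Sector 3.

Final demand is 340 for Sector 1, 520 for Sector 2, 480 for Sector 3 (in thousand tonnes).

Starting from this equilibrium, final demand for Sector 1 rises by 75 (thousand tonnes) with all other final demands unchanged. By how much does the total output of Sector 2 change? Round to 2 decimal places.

I − A =
  [   1.00    -0.15    -0.25]
  [  -0.25     0.60    -0.15]
  [  -0.05    -0.05     0.70]
Cofactors of I−A, C_ij = (−1)^(i+j)·(minor ij) (rows/columns in the sector order above):
  C_11 = (0.60)(0.70) − (-0.15)(-0.05) = 0.4125
  C_12 = −[(-0.25)(0.70) − (-0.15)(-0.05)] = 0.1825
  C_13 = (-0.25)(-0.05) − (0.60)(-0.05) = 0.0425
  C_21 = −[(-0.15)(0.70) − (-0.25)(-0.05)] = 0.1175
  C_22 = (1.00)(0.70) − (-0.25)(-0.05) = 0.6875
  C_23 = −[(1.00)(-0.05) − (-0.15)(-0.05)] = 0.0575
  C_31 = (-0.15)(-0.15) − (-0.25)(0.60) = 0.1725
  C_32 = −[(1.00)(-0.15) − (-0.25)(-0.25)] = 0.2125
  C_33 = (1.00)(0.60) − (-0.15)(-0.25) = 0.5625
det(I−A) = Σ_j (I−A)_1j·C_1j = (1.00)(0.4125) + (-0.15)(0.1825) + (-0.25)(0.0425) = 0.3745
adj(I−A) = Cᵀ =
  [ 0.4125   0.1175   0.1725]
  [ 0.1825   0.6875   0.2125]
  [ 0.0425   0.0575   0.5625]
(I − A)⁻¹ = adj(I−A) / det(I−A) ≈
  [   1.1015     0.3138     0.4606]
  [   0.4873     1.8358     0.5674]
  [   0.1135     0.1535     1.5020]
Δx = (I − A)⁻¹ Δd with Δd having +75 in the Sector 1 component and 0 elsewhere.
So Δx_2 = L_21 · (+75), where L_21 = adj(I−A)_21 / det(I−A) = 0.1825 / 0.3745.
Δx_2 = 0.1825 × (+75) / 0.3745 = 13.6875 / 0.3745 ≈ 36.55.

Δx_2 = 36.55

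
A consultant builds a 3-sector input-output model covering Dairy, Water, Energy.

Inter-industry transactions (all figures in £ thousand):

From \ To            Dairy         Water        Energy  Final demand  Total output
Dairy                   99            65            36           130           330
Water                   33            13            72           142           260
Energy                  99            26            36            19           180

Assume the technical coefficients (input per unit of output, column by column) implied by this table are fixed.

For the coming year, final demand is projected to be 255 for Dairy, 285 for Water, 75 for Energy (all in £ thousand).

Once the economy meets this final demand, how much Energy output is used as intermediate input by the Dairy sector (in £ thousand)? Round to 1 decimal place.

Technical coefficients a_ij = z_ij / X_j:
  a_DD = 99/330 = 0.30, a_WD = 33/330 = 0.10, a_ED = 99/330 = 0.30
  a_DW = 65/260 = 0.25, a_WW = 13/260 = 0.05, a_EW = 26/260 = 0.10
  a_DE = 36/180 = 0.20, a_WE = 72/180 = 0.40, a_EE = 36/180 = 0.20
I − A =
  [   0.70    -0.25    -0.20]
  [  -0.10     0.95    -0.40]
  [  -0.30    -0.10     0.80]
Cofactors of I−A, C_ij = (−1)^(i+j)·(minor ij) (rows/columns in the sector order above):
  C_11 = (0.95)(0.80) − (-0.40)(-0.10) = 0.7200
  C_12 = −[(-0.10)(0.80) − (-0.40)(-0.30)] = 0.2000
  C_13 = (-0.10)(-0.10) − (0.95)(-0.30) = 0.2950
  C_21 = −[(-0.25)(0.80) − (-0.20)(-0.10)] = 0.2200
  C_22 = (0.70)(0.80) − (-0.20)(-0.30) = 0.5000
  C_23 = −[(0.70)(-0.10) − (-0.25)(-0.30)] = 0.1450
  C_31 = (-0.25)(-0.40) − (-0.20)(0.95) = 0.2900
  C_32 = −[(0.70)(-0.40) − (-0.20)(-0.10)] = 0.3000
  C_33 = (0.70)(0.95) − (-0.25)(-0.10) = 0.6400
det(I−A) = Σ_j (I−A)_1j·C_1j = (0.70)(0.7200) + (-0.25)(0.2000) + (-0.20)(0.2950) = 0.3950
adj(I−A) = Cᵀ =
  [ 0.7200   0.2200   0.2900]
  [ 0.2000   0.5000   0.3000]
  [ 0.2950   0.1450   0.6400]
(I − A)⁻¹ = adj(I−A) / det(I−A) ≈
  [   1.8228     0.5570     0.7342]
  [   0.5063     1.2658     0.7595]
  [   0.7468     0.3671     1.6203]
First solve x = (I − A)⁻¹ d = adj(I−A)·d / det(I−A); in particular x_D = (0.7200·255 + 0.2200·285 + 0.2900·75) / 0.3950 = 268.05 / 0.3950 ≈ 678.608.
Intermediate flow from E to D: z_ED = a_ED · x_D = 0.30 × 268.05 / 0.3950 = 80.415 / 0.3950 ≈ 203.6.

z_ED = 203.6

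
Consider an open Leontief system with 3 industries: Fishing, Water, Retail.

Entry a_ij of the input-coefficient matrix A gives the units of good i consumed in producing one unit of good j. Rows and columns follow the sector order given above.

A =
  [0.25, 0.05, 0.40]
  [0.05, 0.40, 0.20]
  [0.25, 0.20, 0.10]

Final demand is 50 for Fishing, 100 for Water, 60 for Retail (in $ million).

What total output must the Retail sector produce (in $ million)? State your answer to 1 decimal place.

x_3 = 166.9

I − A =
  [   0.75    -0.05    -0.40]
  [  -0.05     0.60    -0.20]
  [  -0.25    -0.20     0.90]
Cofactors of I−A, C_ij = (−1)^(i+j)·(minor ij) (rows/columns in the sector order above):
  C_11 = (0.60)(0.90) − (-0.20)(-0.20) = 0.5000
  C_12 = −[(-0.05)(0.90) − (-0.20)(-0.25)] = 0.0950
  C_13 = (-0.05)(-0.20) − (0.60)(-0.25) = 0.1600
  C_21 = −[(-0.05)(0.90) − (-0.40)(-0.20)] = 0.1250
  C_22 = (0.75)(0.90) − (-0.40)(-0.25) = 0.5750
  C_23 = −[(0.75)(-0.20) − (-0.05)(-0.25)] = 0.1625
  C_31 = (-0.05)(-0.20) − (-0.40)(0.60) = 0.2500
  C_32 = −[(0.75)(-0.20) − (-0.40)(-0.05)] = 0.1700
  C_33 = (0.75)(0.60) − (-0.05)(-0.05) = 0.4475
det(I−A) = Σ_j (I−A)_1j·C_1j = (0.75)(0.5000) + (-0.05)(0.0950) + (-0.40)(0.1600) = 0.30625
adj(I−A) = Cᵀ =
  [ 0.5000   0.1250   0.2500]
  [ 0.0950   0.5750   0.1700]
  [ 0.1600   0.1625   0.4475]
(I − A)⁻¹ = adj(I−A) / det(I−A) ≈
  [   1.6327     0.4082     0.8163]
  [   0.3102     1.8776     0.5551]
  [   0.5224     0.5306     1.4612]
x = (I − A)⁻¹ d = adj(I−A)·d / det(I−A), with det(I−A) = 0.30625:
  x_1 = (0.5000·50 + 0.1250·100 + 0.2500·60) / 0.30625 = 52.50 / 0.30625 ≈ 171.4
  x_2 = (0.0950·50 + 0.5750·100 + 0.1700·60) / 0.30625 = 72.45 / 0.30625 ≈ 236.6
  x_3 = (0.1600·50 + 0.1625·100 + 0.4475·60) / 0.30625 = 51.10 / 0.30625 ≈ 166.9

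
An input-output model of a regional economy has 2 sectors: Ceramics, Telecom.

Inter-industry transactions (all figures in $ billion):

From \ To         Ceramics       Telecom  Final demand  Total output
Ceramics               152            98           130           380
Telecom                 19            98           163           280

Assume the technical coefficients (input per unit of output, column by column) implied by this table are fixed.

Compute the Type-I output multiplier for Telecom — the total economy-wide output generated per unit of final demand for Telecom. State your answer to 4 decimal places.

Technical coefficients a_ij = z_ij / X_j:
  a_CC = 152/380 = 0.40, a_TC = 19/380 = 0.05
  a_CT = 98/280 = 0.35, a_TT = 98/280 = 0.35
I − A =
  [   0.60    -0.35]
  [  -0.05     0.65]
det(I−A) = (0.60)(0.65) − (-0.35)(-0.05) = 0.3725
adj(I−A) = [[0.65, 0.35], [0.05, 0.60]]
(I − A)⁻¹ = adj(I−A) / det(I−A) ≈
  [   1.74497     0.93960]
  [   0.13423     1.61074]
The output multiplier for sector j is the column-j sum of the Leontief inverse (I − A)⁻¹ = adj(I−A) / det(I−A).
Column T of adj(I−A): (0.35, 0.60); det(I−A) = 0.3725.
m_T = (0.35 + 0.60) / 0.3725 = 0.95 / 0.3725 ≈ 2.5503.

m_T = 2.5503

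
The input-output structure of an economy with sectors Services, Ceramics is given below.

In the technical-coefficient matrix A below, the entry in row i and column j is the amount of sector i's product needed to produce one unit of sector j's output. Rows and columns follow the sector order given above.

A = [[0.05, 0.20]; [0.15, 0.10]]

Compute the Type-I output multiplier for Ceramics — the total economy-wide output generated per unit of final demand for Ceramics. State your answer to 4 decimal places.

I − A =
  [   0.95    -0.20]
  [  -0.15     0.90]
det(I−A) = (0.95)(0.90) − (-0.20)(-0.15) = 0.8250
adj(I−A) = [[0.90, 0.20], [0.15, 0.95]]
(I − A)⁻¹ = adj(I−A) / det(I−A) ≈
  [   1.09091     0.24242]
  [   0.18182     1.15152]
The output multiplier for sector j is the column-j sum of the Leontief inverse (I − A)⁻¹ = adj(I−A) / det(I−A).
Column 2 of adj(I−A): (0.20, 0.95); det(I−A) = 0.8250.
m_2 = (0.20 + 0.95) / 0.8250 = 1.15 / 0.8250 ≈ 1.3939.

m_2 = 1.3939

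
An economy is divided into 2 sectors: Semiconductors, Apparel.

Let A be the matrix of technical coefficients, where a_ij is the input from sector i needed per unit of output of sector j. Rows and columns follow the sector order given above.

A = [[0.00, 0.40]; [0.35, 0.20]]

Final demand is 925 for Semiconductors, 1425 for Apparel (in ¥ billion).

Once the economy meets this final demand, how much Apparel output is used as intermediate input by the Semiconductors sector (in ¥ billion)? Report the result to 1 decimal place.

z_AS = 694.7

I − A =
  [   1.00    -0.40]
  [  -0.35     0.80]
det(I−A) = (1.00)(0.80) − (-0.40)(-0.35) = 0.6600
adj(I−A) = [[0.80, 0.40], [0.35, 1.00]]
(I − A)⁻¹ = adj(I−A) / det(I−A) ≈
  [   1.2121     0.6061]
  [   0.5303     1.5152]
First solve x = (I − A)⁻¹ d = adj(I−A)·d / det(I−A); in particular x_S = (0.80·925 + 0.40·1425) / 0.6600 = 1310.00 / 0.6600 ≈ 1984.848.
Intermediate flow from A to S: z_AS = a_AS · x_S = 0.35 × 1310.00 / 0.6600 = 458.50 / 0.6600 ≈ 694.7.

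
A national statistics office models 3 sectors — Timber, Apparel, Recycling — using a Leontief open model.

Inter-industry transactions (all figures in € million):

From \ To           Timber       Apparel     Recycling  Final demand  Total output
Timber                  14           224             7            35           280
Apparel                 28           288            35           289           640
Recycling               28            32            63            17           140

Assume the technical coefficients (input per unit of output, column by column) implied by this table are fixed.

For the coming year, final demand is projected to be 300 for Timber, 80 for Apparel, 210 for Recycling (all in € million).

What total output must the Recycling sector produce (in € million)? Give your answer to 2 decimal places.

Technical coefficients a_ij = z_ij / X_j:
  a_11 = 14/280 = 0.05, a_21 = 28/280 = 0.10, a_31 = 28/280 = 0.10
  a_12 = 224/640 = 0.35, a_22 = 288/640 = 0.45, a_32 = 32/640 = 0.05
  a_13 = 7/140 = 0.05, a_23 = 35/140 = 0.25, a_33 = 63/140 = 0.45
I − A =
  [   0.95    -0.35    -0.05]
  [  -0.10     0.55    -0.25]
  [  -0.10    -0.05     0.55]
Cofactors of I−A, C_ij = (−1)^(i+j)·(minor ij) (rows/columns in the sector order above):
  C_11 = (0.55)(0.55) − (-0.25)(-0.05) = 0.2900
  C_12 = −[(-0.10)(0.55) − (-0.25)(-0.10)] = 0.0800
  C_13 = (-0.10)(-0.05) − (0.55)(-0.10) = 0.0600
  C_21 = −[(-0.35)(0.55) − (-0.05)(-0.05)] = 0.1950
  C_22 = (0.95)(0.55) − (-0.05)(-0.10) = 0.5175
  C_23 = −[(0.95)(-0.05) − (-0.35)(-0.10)] = 0.0825
  C_31 = (-0.35)(-0.25) − (-0.05)(0.55) = 0.1150
  C_32 = −[(0.95)(-0.25) − (-0.05)(-0.10)] = 0.2425
  C_33 = (0.95)(0.55) − (-0.35)(-0.10) = 0.4875
det(I−A) = Σ_j (I−A)_1j·C_1j = (0.95)(0.2900) + (-0.35)(0.0800) + (-0.05)(0.0600) = 0.2445
adj(I−A) = Cᵀ =
  [ 0.2900   0.1950   0.1150]
  [ 0.0800   0.5175   0.2425]
  [ 0.0600   0.0825   0.4875]
(I − A)⁻¹ = adj(I−A) / det(I−A) ≈
  [   1.1861     0.7975     0.4703]
  [   0.3272     2.1166     0.9918]
  [   0.2454     0.3374     1.9939]
x = (I − A)⁻¹ d = adj(I−A)·d / det(I−A), with det(I−A) = 0.2445:
  x_1 = (0.2900·300 + 0.1950·80 + 0.1150·210) / 0.2445 = 126.75 / 0.2445 ≈ 518.40
  x_2 = (0.0800·300 + 0.5175·80 + 0.2425·210) / 0.2445 = 116.325 / 0.2445 ≈ 475.77
  x_3 = (0.0600·300 + 0.0825·80 + 0.4875·210) / 0.2445 = 126.975 / 0.2445 ≈ 519.33

x_3 = 519.33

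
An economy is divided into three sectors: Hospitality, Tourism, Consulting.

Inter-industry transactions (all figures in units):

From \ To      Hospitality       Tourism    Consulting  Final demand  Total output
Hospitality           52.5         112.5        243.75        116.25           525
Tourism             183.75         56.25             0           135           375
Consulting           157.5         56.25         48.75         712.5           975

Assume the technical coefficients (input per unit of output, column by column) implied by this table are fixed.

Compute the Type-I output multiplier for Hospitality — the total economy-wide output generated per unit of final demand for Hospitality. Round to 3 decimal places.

m_1 = 2.631

Technical coefficients a_ij = z_ij / X_j:
  a_11 = 52.5/525 = 0.10, a_21 = 183.75/525 = 0.35, a_31 = 157.5/525 = 0.30
  a_12 = 112.5/375 = 0.30, a_22 = 56.25/375 = 0.15, a_32 = 56.25/375 = 0.15
  a_13 = 243.75/975 = 0.25, a_23 = 0/975 = 0.00, a_33 = 48.75/975 = 0.05
I − A =
  [   0.90    -0.30    -0.25]
  [  -0.35     0.85     0.00]
  [  -0.30    -0.15     0.95]
Cofactors of I−A, C_ij = (−1)^(i+j)·(minor ij) (rows/columns in the sector order above):
  C_11 = (0.85)(0.95) − (0.00)(-0.15) = 0.8075
  C_12 = −[(-0.35)(0.95) − (0.00)(-0.30)] = 0.3325
  C_13 = (-0.35)(-0.15) − (0.85)(-0.30) = 0.3075
  C_21 = −[(-0.30)(0.95) − (-0.25)(-0.15)] = 0.3225
  C_22 = (0.90)(0.95) − (-0.25)(-0.30) = 0.7800
  C_23 = −[(0.90)(-0.15) − (-0.30)(-0.30)] = 0.2250
  C_31 = (-0.30)(0.00) − (-0.25)(0.85) = 0.2125
  C_32 = −[(0.90)(0.00) − (-0.25)(-0.35)] = 0.0875
  C_33 = (0.90)(0.85) − (-0.30)(-0.35) = 0.6600
det(I−A) = Σ_j (I−A)_1j·C_1j = (0.90)(0.8075) + (-0.30)(0.3325) + (-0.25)(0.3075) = 0.550125
adj(I−A) = Cᵀ =
  [ 0.8075   0.3225   0.2125]
  [ 0.3325   0.7800   0.0875]
  [ 0.3075   0.2250   0.6600]
(I − A)⁻¹ = adj(I−A) / det(I−A) ≈
  [   1.4678     0.5862     0.3863]
  [   0.6044     1.4179     0.1591]
  [   0.5590     0.4090     1.1997]
The output multiplier for sector j is the column-j sum of the Leontief inverse (I − A)⁻¹ = adj(I−A) / det(I−A).
Column 1 of adj(I−A): (0.8075, 0.3325, 0.3075); det(I−A) = 0.550125.
m_1 = (0.8075 + 0.3325 + 0.3075) / 0.550125 = 1.4475 / 0.550125 ≈ 2.631.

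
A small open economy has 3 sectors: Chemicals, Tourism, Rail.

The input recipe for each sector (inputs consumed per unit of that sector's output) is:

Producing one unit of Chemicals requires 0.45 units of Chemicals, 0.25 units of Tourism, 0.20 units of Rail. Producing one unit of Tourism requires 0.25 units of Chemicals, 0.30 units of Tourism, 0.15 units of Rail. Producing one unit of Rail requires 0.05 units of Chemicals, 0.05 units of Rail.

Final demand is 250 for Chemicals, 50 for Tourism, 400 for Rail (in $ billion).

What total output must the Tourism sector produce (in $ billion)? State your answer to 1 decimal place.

x_2 = 302.5

I − A =
  [   0.55    -0.25    -0.05]
  [  -0.25     0.70     0.00]
  [  -0.20    -0.15     0.95]
Cofactors of I−A, C_ij = (−1)^(i+j)·(minor ij) (rows/columns in the sector order above):
  C_11 = (0.70)(0.95) − (0.00)(-0.15) = 0.6650
  C_12 = −[(-0.25)(0.95) − (0.00)(-0.20)] = 0.2375
  C_13 = (-0.25)(-0.15) − (0.70)(-0.20) = 0.1775
  C_21 = −[(-0.25)(0.95) − (-0.05)(-0.15)] = 0.2450
  C_22 = (0.55)(0.95) − (-0.05)(-0.20) = 0.5125
  C_23 = −[(0.55)(-0.15) − (-0.25)(-0.20)] = 0.1325
  C_31 = (-0.25)(0.00) − (-0.05)(0.70) = 0.0350
  C_32 = −[(0.55)(0.00) − (-0.05)(-0.25)] = 0.0125
  C_33 = (0.55)(0.70) − (-0.25)(-0.25) = 0.3225
det(I−A) = Σ_j (I−A)_1j·C_1j = (0.55)(0.6650) + (-0.25)(0.2375) + (-0.05)(0.1775) = 0.2975
adj(I−A) = Cᵀ =
  [ 0.6650   0.2450   0.0350]
  [ 0.2375   0.5125   0.0125]
  [ 0.1775   0.1325   0.3225]
(I − A)⁻¹ = adj(I−A) / det(I−A) ≈
  [   2.2353     0.8235     0.1176]
  [   0.7983     1.7227     0.0420]
  [   0.5966     0.4454     1.0840]
x = (I − A)⁻¹ d = adj(I−A)·d / det(I−A), with det(I−A) = 0.2975:
  x_1 = (0.6650·250 + 0.2450·50 + 0.0350·400) / 0.2975 = 192.50 / 0.2975 ≈ 647.1
  x_2 = (0.2375·250 + 0.5125·50 + 0.0125·400) / 0.2975 = 90.00 / 0.2975 ≈ 302.5
  x_3 = (0.1775·250 + 0.1325·50 + 0.3225·400) / 0.2975 = 180.00 / 0.2975 ≈ 605.0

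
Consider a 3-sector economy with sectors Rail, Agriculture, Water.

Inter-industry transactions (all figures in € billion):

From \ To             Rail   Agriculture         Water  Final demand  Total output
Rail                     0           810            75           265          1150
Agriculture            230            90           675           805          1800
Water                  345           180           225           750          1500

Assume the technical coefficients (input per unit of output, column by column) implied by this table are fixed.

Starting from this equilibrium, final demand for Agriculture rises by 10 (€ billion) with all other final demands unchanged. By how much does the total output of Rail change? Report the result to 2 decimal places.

Δx_R = 6.35

Technical coefficients a_ij = z_ij / X_j:
  a_RR = 0/1150 = 0.00, a_AR = 230/1150 = 0.20, a_WR = 345/1150 = 0.30
  a_RA = 810/1800 = 0.45, a_AA = 90/1800 = 0.05, a_WA = 180/1800 = 0.10
  a_RW = 75/1500 = 0.05, a_AW = 675/1500 = 0.45, a_WW = 225/1500 = 0.15
I − A =
  [   1.00    -0.45    -0.05]
  [  -0.20     0.95    -0.45]
  [  -0.30    -0.10     0.85]
Cofactors of I−A, C_ij = (−1)^(i+j)·(minor ij) (rows/columns in the sector order above):
  C_11 = (0.95)(0.85) − (-0.45)(-0.10) = 0.7625
  C_12 = −[(-0.20)(0.85) − (-0.45)(-0.30)] = 0.3050
  C_13 = (-0.20)(-0.10) − (0.95)(-0.30) = 0.3050
  C_21 = −[(-0.45)(0.85) − (-0.05)(-0.10)] = 0.3875
  C_22 = (1.00)(0.85) − (-0.05)(-0.30) = 0.8350
  C_23 = −[(1.00)(-0.10) − (-0.45)(-0.30)] = 0.2350
  C_31 = (-0.45)(-0.45) − (-0.05)(0.95) = 0.2500
  C_32 = −[(1.00)(-0.45) − (-0.05)(-0.20)] = 0.4600
  C_33 = (1.00)(0.95) − (-0.45)(-0.20) = 0.8600
det(I−A) = Σ_j (I−A)_1j·C_1j = (1.00)(0.7625) + (-0.45)(0.3050) + (-0.05)(0.3050) = 0.6100
adj(I−A) = Cᵀ =
  [ 0.7625   0.3875   0.2500]
  [ 0.3050   0.8350   0.4600]
  [ 0.3050   0.2350   0.8600]
(I − A)⁻¹ = adj(I−A) / det(I−A) ≈
  [   1.2500     0.6352     0.4098]
  [   0.5000     1.3689     0.7541]
  [   0.5000     0.3852     1.4098]
Δx = (I − A)⁻¹ Δd with Δd having +10 in the Agriculture component and 0 elsewhere.
So Δx_R = L_RA · (+10), where L_RA = adj(I−A)_RA / det(I−A) = 0.3875 / 0.6100.
Δx_R = 0.3875 × (+10) / 0.6100 = 3.875 / 0.6100 ≈ 6.35.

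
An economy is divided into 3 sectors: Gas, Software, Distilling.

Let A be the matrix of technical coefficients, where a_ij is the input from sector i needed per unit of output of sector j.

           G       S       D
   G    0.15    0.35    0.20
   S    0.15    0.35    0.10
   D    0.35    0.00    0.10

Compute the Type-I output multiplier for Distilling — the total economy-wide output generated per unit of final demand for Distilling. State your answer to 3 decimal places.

m_D = 1.989

I − A =
  [   0.85    -0.35    -0.20]
  [  -0.15     0.65    -0.10]
  [  -0.35     0.00     0.90]
Cofactors of I−A, C_ij = (−1)^(i+j)·(minor ij) (rows/columns in the sector order above):
  C_11 = (0.65)(0.90) − (-0.10)(0.00) = 0.5850
  C_12 = −[(-0.15)(0.90) − (-0.10)(-0.35)] = 0.1700
  C_13 = (-0.15)(0.00) − (0.65)(-0.35) = 0.2275
  C_21 = −[(-0.35)(0.90) − (-0.20)(0.00)] = 0.3150
  C_22 = (0.85)(0.90) − (-0.20)(-0.35) = 0.6950
  C_23 = −[(0.85)(0.00) − (-0.35)(-0.35)] = 0.1225
  C_31 = (-0.35)(-0.10) − (-0.20)(0.65) = 0.1650
  C_32 = −[(0.85)(-0.10) − (-0.20)(-0.15)] = 0.1150
  C_33 = (0.85)(0.65) − (-0.35)(-0.15) = 0.5000
det(I−A) = Σ_j (I−A)_1j·C_1j = (0.85)(0.5850) + (-0.35)(0.1700) + (-0.20)(0.2275) = 0.39225
adj(I−A) = Cᵀ =
  [ 0.5850   0.3150   0.1650]
  [ 0.1700   0.6950   0.1150]
  [ 0.2275   0.1225   0.5000]
(I − A)⁻¹ = adj(I−A) / det(I−A) ≈
  [   1.4914     0.8031     0.4207]
  [   0.4334     1.7718     0.2932]
  [   0.5800     0.3123     1.2747]
The output multiplier for sector j is the column-j sum of the Leontief inverse (I − A)⁻¹ = adj(I−A) / det(I−A).
Column D of adj(I−A): (0.1650, 0.1150, 0.5000); det(I−A) = 0.39225.
m_D = (0.1650 + 0.1150 + 0.5000) / 0.39225 = 0.78 / 0.39225 ≈ 1.989.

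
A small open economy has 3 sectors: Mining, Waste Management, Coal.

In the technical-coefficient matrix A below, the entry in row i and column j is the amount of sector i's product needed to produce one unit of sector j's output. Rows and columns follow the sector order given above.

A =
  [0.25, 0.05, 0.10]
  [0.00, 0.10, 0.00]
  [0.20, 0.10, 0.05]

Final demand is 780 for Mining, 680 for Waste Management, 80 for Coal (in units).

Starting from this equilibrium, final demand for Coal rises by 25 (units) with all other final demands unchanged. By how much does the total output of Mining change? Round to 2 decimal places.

I − A =
  [   0.75    -0.05    -0.10]
  [   0.00     0.90     0.00]
  [  -0.20    -0.10     0.95]
Cofactors of I−A, C_ij = (−1)^(i+j)·(minor ij) (rows/columns in the sector order above):
  C_11 = (0.90)(0.95) − (0.00)(-0.10) = 0.8550
  C_12 = −[(0.00)(0.95) − (0.00)(-0.20)] = 0.0000
  C_13 = (0.00)(-0.10) − (0.90)(-0.20) = 0.1800
  C_21 = −[(-0.05)(0.95) − (-0.10)(-0.10)] = 0.0575
  C_22 = (0.75)(0.95) − (-0.10)(-0.20) = 0.6925
  C_23 = −[(0.75)(-0.10) − (-0.05)(-0.20)] = 0.0850
  C_31 = (-0.05)(0.00) − (-0.10)(0.90) = 0.0900
  C_32 = −[(0.75)(0.00) − (-0.10)(0.00)] = 0.0000
  C_33 = (0.75)(0.90) − (-0.05)(0.00) = 0.6750
det(I−A) = Σ_j (I−A)_1j·C_1j = (0.75)(0.8550) + (-0.05)(0.0000) + (-0.10)(0.1800) = 0.62325
adj(I−A) = Cᵀ =
  [ 0.8550   0.0575   0.0900]
  [ 0.0000   0.6925   0.0000]
  [ 0.1800   0.0850   0.6750]
(I − A)⁻¹ = adj(I−A) / det(I−A) ≈
  [   1.3718     0.0923     0.1444]
  [   0.0000     1.1111     0.0000]
  [   0.2888     0.1364     1.0830]
Δx = (I − A)⁻¹ Δd with Δd having +25 in the Coal component and 0 elsewhere.
So Δx_1 = L_13 · (+25), where L_13 = adj(I−A)_13 / det(I−A) = 0.0900 / 0.62325.
Δx_1 = 0.0900 × (+25) / 0.62325 = 2.25 / 0.62325 ≈ 3.61.

Δx_1 = 3.61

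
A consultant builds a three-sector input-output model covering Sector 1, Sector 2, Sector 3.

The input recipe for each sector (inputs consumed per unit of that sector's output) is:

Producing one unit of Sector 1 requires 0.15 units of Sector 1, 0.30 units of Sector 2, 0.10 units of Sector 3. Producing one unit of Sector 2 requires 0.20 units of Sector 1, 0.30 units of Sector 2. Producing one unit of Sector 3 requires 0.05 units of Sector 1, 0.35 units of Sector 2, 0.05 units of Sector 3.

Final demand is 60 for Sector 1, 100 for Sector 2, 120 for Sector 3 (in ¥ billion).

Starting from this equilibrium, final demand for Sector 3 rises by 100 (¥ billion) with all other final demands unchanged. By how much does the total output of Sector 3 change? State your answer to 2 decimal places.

I − A =
  [   0.85    -0.20    -0.05]
  [  -0.30     0.70    -0.35]
  [  -0.10     0.00     0.95]
Cofactors of I−A, C_ij = (−1)^(i+j)·(minor ij) (rows/columns in the sector order above):
  C_11 = (0.70)(0.95) − (-0.35)(0.00) = 0.6650
  C_12 = −[(-0.30)(0.95) − (-0.35)(-0.10)] = 0.3200
  C_13 = (-0.30)(0.00) − (0.70)(-0.10) = 0.0700
  C_21 = −[(-0.20)(0.95) − (-0.05)(0.00)] = 0.1900
  C_22 = (0.85)(0.95) − (-0.05)(-0.10) = 0.8025
  C_23 = −[(0.85)(0.00) − (-0.20)(-0.10)] = 0.0200
  C_31 = (-0.20)(-0.35) − (-0.05)(0.70) = 0.1050
  C_32 = −[(0.85)(-0.35) − (-0.05)(-0.30)] = 0.3125
  C_33 = (0.85)(0.70) − (-0.20)(-0.30) = 0.5350
det(I−A) = Σ_j (I−A)_1j·C_1j = (0.85)(0.6650) + (-0.20)(0.3200) + (-0.05)(0.0700) = 0.49775
adj(I−A) = Cᵀ =
  [ 0.6650   0.1900   0.1050]
  [ 0.3200   0.8025   0.3125]
  [ 0.0700   0.0200   0.5350]
(I − A)⁻¹ = adj(I−A) / det(I−A) ≈
  [   1.3360     0.3817     0.2109]
  [   0.6429     1.6123     0.6278]
  [   0.1406     0.0402     1.0748]
Δx = (I − A)⁻¹ Δd with Δd having +100 in the Sector 3 component and 0 elsewhere.
So Δx_3 = L_33 · (+100), where L_33 = adj(I−A)_33 / det(I−A) = 0.5350 / 0.49775.
Δx_3 = 0.5350 × (+100) / 0.49775 = 53.50 / 0.49775 ≈ 107.48.

Δx_3 = 107.48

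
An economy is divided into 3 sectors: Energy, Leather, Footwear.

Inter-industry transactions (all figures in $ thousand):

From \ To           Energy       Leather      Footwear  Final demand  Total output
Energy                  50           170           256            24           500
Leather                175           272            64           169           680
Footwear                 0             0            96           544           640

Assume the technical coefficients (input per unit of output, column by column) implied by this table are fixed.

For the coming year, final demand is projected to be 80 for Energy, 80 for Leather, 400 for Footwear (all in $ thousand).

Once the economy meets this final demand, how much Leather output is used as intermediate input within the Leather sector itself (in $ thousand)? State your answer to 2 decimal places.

z_LL = 184.08

Technical coefficients a_ij = z_ij / X_j:
  a_EE = 50/500 = 0.10, a_LE = 175/500 = 0.35, a_FE = 0/500 = 0.00
  a_EL = 170/680 = 0.25, a_LL = 272/680 = 0.40, a_FL = 0/680 = 0.00
  a_EF = 256/640 = 0.40, a_LF = 64/640 = 0.10, a_FF = 96/640 = 0.15
I − A =
  [   0.90    -0.25    -0.40]
  [  -0.35     0.60    -0.10]
  [   0.00     0.00     0.85]
Cofactors of I−A, C_ij = (−1)^(i+j)·(minor ij) (rows/columns in the sector order above):
  C_11 = (0.60)(0.85) − (-0.10)(0.00) = 0.5100
  C_12 = −[(-0.35)(0.85) − (-0.10)(0.00)] = 0.2975
  C_13 = (-0.35)(0.00) − (0.60)(0.00) = 0.0000
  C_21 = −[(-0.25)(0.85) − (-0.40)(0.00)] = 0.2125
  C_22 = (0.90)(0.85) − (-0.40)(0.00) = 0.7650
  C_23 = −[(0.90)(0.00) − (-0.25)(0.00)] = 0.0000
  C_31 = (-0.25)(-0.10) − (-0.40)(0.60) = 0.2650
  C_32 = −[(0.90)(-0.10) − (-0.40)(-0.35)] = 0.2300
  C_33 = (0.90)(0.60) − (-0.25)(-0.35) = 0.4525
det(I−A) = Σ_j (I−A)_1j·C_1j = (0.90)(0.5100) + (-0.25)(0.2975) + (-0.40)(0.0000) = 0.384625
adj(I−A) = Cᵀ =
  [ 0.5100   0.2125   0.2650]
  [ 0.2975   0.7650   0.2300]
  [ 0.0000   0.0000   0.4525]
(I − A)⁻¹ = adj(I−A) / det(I−A) ≈
  [   1.3260     0.5525     0.6890]
  [   0.7735     1.9890     0.5980]
  [   0.0000     0.0000     1.1765]
First solve x = (I − A)⁻¹ d = adj(I−A)·d / det(I−A); in particular x_L = (0.2975·80 + 0.7650·80 + 0.2300·400) / 0.384625 = 177.00 / 0.384625 ≈ 460.1885.
Intermediate flow from L to L: z_LL = a_LL · x_L = 0.40 × 177.00 / 0.384625 = 70.80 / 0.384625 ≈ 184.08.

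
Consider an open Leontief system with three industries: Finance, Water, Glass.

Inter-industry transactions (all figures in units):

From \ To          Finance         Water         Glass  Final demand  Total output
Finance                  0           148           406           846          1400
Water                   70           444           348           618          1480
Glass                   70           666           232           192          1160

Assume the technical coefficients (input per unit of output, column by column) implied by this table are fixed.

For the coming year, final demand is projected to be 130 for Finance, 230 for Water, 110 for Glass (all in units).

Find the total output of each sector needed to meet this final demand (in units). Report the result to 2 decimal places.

Technical coefficients a_ij = z_ij / X_j:
  a_11 = 0/1400 = 0.00, a_21 = 70/1400 = 0.05, a_31 = 70/1400 = 0.05
  a_12 = 148/1480 = 0.10, a_22 = 444/1480 = 0.30, a_32 = 666/1480 = 0.45
  a_13 = 406/1160 = 0.35, a_23 = 348/1160 = 0.30, a_33 = 232/1160 = 0.20
I − A =
  [   1.00    -0.10    -0.35]
  [  -0.05     0.70    -0.30]
  [  -0.05    -0.45     0.80]
Cofactors of I−A, C_ij = (−1)^(i+j)·(minor ij) (rows/columns in the sector order above):
  C_11 = (0.70)(0.80) − (-0.30)(-0.45) = 0.4250
  C_12 = −[(-0.05)(0.80) − (-0.30)(-0.05)] = 0.0550
  C_13 = (-0.05)(-0.45) − (0.70)(-0.05) = 0.0575
  C_21 = −[(-0.10)(0.80) − (-0.35)(-0.45)] = 0.2375
  C_22 = (1.00)(0.80) − (-0.35)(-0.05) = 0.7825
  C_23 = −[(1.00)(-0.45) − (-0.10)(-0.05)] = 0.4550
  C_31 = (-0.10)(-0.30) − (-0.35)(0.70) = 0.2750
  C_32 = −[(1.00)(-0.30) − (-0.35)(-0.05)] = 0.3175
  C_33 = (1.00)(0.70) − (-0.10)(-0.05) = 0.6950
det(I−A) = Σ_j (I−A)_1j·C_1j = (1.00)(0.4250) + (-0.10)(0.0550) + (-0.35)(0.0575) = 0.399375
adj(I−A) = Cᵀ =
  [ 0.4250   0.2375   0.2750]
  [ 0.0550   0.7825   0.3175]
  [ 0.0575   0.4550   0.6950]
(I − A)⁻¹ = adj(I−A) / det(I−A) ≈
  [   1.0642     0.5947     0.6886]
  [   0.1377     1.9593     0.7950]
  [   0.1440     1.1393     1.7402]
x = (I − A)⁻¹ d = adj(I−A)·d / det(I−A), with det(I−A) = 0.399375:
  x_1 = (0.4250·130 + 0.2375·230 + 0.2750·110) / 0.399375 = 140.125 / 0.399375 ≈ 350.86
  x_2 = (0.0550·130 + 0.7825·230 + 0.3175·110) / 0.399375 = 222.05 / 0.399375 ≈ 555.99
  x_3 = (0.0575·130 + 0.4550·230 + 0.6950·110) / 0.399375 = 188.575 / 0.399375 ≈ 472.18

x_1 = 350.86, x_2 = 555.99, x_3 = 472.18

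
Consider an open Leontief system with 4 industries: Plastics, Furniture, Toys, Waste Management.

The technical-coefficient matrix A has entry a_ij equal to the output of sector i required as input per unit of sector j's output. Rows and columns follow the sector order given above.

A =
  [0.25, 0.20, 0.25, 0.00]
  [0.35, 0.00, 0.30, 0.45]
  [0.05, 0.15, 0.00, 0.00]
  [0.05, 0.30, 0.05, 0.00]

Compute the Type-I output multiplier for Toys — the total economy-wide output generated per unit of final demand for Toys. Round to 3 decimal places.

m_T = 2.614

I − A =
  [   0.75    -0.20    -0.25     0.00]
  [  -0.35     1.00    -0.30    -0.45]
  [  -0.05    -0.15     1.00     0.00]
  [  -0.05    -0.30    -0.05     1.00]
Compute the cofactors C_ij = (−1)^(i+j)·(3×3 minor ij) of I−A; the adjugate is their transpose:
adj(I−A) = Cᵀ =
  [ 0.816625   0.237500   0.280750   0.106875]
  [ 0.388625   0.737500   0.335000   0.331875]
  [ 0.099125   0.122500   0.574250   0.055125]
  [ 0.162375   0.239250   0.143250   0.617625]
det(I−A) = Σ_j (I−A)_1j·C_1j = (0.75)(0.816625) + (-0.20)(0.388625) + (-0.25)(0.099125) + (0.00)(0.162375) = 0.5099625
(I − A)⁻¹ = adj(I−A) / det(I−A) ≈
  [   1.6013     0.4657     0.5505     0.2096]
  [   0.7621     1.4462     0.6569     0.6508]
  [   0.1944     0.2402     1.1261     0.1081]
  [   0.3184     0.4692     0.2809     1.2111]
The output multiplier for sector j is the column-j sum of the Leontief inverse (I − A)⁻¹ = adj(I−A) / det(I−A).
Column T of adj(I−A): (0.280750, 0.335000, 0.574250, 0.143250); det(I−A) = 0.5099625.
m_T = (0.280750 + 0.335000 + 0.574250 + 0.143250) / 0.5099625 = 1.33325 / 0.5099625 ≈ 2.614.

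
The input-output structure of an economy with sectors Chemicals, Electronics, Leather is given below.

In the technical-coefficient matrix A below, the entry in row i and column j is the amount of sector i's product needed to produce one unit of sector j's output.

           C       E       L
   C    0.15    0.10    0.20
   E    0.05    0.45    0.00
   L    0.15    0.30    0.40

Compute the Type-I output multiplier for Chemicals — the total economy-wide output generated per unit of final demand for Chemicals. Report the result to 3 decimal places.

m_C = 1.773

I − A =
  [   0.85    -0.10    -0.20]
  [  -0.05     0.55     0.00]
  [  -0.15    -0.30     0.60]
Cofactors of I−A, C_ij = (−1)^(i+j)·(minor ij) (rows/columns in the sector order above):
  C_11 = (0.55)(0.60) − (0.00)(-0.30) = 0.3300
  C_12 = −[(-0.05)(0.60) − (0.00)(-0.15)] = 0.0300
  C_13 = (-0.05)(-0.30) − (0.55)(-0.15) = 0.0975
  C_21 = −[(-0.10)(0.60) − (-0.20)(-0.30)] = 0.1200
  C_22 = (0.85)(0.60) − (-0.20)(-0.15) = 0.4800
  C_23 = −[(0.85)(-0.30) − (-0.10)(-0.15)] = 0.2700
  C_31 = (-0.10)(0.00) − (-0.20)(0.55) = 0.1100
  C_32 = −[(0.85)(0.00) − (-0.20)(-0.05)] = 0.0100
  C_33 = (0.85)(0.55) − (-0.10)(-0.05) = 0.4625
det(I−A) = Σ_j (I−A)_1j·C_1j = (0.85)(0.3300) + (-0.10)(0.0300) + (-0.20)(0.0975) = 0.2580
adj(I−A) = Cᵀ =
  [ 0.3300   0.1200   0.1100]
  [ 0.0300   0.4800   0.0100]
  [ 0.0975   0.2700   0.4625]
(I − A)⁻¹ = adj(I−A) / det(I−A) ≈
  [   1.2791     0.4651     0.4264]
  [   0.1163     1.8605     0.0388]
  [   0.3779     1.0465     1.7926]
The output multiplier for sector j is the column-j sum of the Leontief inverse (I − A)⁻¹ = adj(I−A) / det(I−A).
Column C of adj(I−A): (0.3300, 0.0300, 0.0975); det(I−A) = 0.2580.
m_C = (0.3300 + 0.0300 + 0.0975) / 0.2580 = 0.4575 / 0.2580 ≈ 1.773.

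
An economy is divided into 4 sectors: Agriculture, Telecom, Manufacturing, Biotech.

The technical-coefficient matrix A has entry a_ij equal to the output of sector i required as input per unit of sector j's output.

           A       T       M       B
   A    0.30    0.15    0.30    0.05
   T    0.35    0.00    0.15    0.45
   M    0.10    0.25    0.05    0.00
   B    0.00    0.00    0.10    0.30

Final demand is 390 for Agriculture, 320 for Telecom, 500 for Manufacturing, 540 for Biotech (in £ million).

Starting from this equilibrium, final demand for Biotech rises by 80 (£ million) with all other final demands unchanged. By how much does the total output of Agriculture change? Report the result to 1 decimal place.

I − A =
  [   0.70    -0.15    -0.30    -0.05]
  [  -0.35     1.00    -0.15    -0.45]
  [  -0.10    -0.25     0.95     0.00]
  [   0.00     0.00    -0.10     0.70]
Compute the cofactors C_ij = (−1)^(i+j)·(3×3 minor ij) of I−A; the adjugate is their transpose:
adj(I−A) = Cᵀ =
  [ 0.627500   0.153500   0.237500   0.143500]
  [ 0.247750   0.444000   0.180250   0.303125]
  [ 0.131250   0.133000   0.453250   0.094875]
  [ 0.018750   0.019000   0.064750   0.530375]
det(I−A) = Σ_j (I−A)_1j·C_1j = (0.70)(0.627500) + (-0.15)(0.247750) + (-0.30)(0.131250) + (-0.05)(0.018750) = 0.361775
(I − A)⁻¹ = adj(I−A) / det(I−A) ≈
  [   1.7345     0.4243     0.6565     0.3967]
  [   0.6848     1.2273     0.4982     0.8379]
  [   0.3628     0.3676     1.2529     0.2622]
  [   0.0518     0.0525     0.1790     1.4660]
Δx = (I − A)⁻¹ Δd with Δd having +80 in the Biotech component and 0 elsewhere.
So Δx_A = L_AB · (+80), where L_AB = adj(I−A)_AB / det(I−A) = 0.143500 / 0.361775.
Δx_A = 0.143500 × (+80) / 0.361775 = 11.48 / 0.361775 ≈ 31.7.

Δx_A = 31.7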